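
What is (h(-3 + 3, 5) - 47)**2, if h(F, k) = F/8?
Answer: 2209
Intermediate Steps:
h(F, k) = F/8 (h(F, k) = F*(1/8) = F/8)
(h(-3 + 3, 5) - 47)**2 = ((-3 + 3)/8 - 47)**2 = ((1/8)*0 - 47)**2 = (0 - 47)**2 = (-47)**2 = 2209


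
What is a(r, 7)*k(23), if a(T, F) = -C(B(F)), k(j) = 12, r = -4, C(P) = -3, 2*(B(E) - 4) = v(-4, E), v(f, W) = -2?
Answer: 36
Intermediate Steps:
B(E) = 3 (B(E) = 4 + (½)*(-2) = 4 - 1 = 3)
a(T, F) = 3 (a(T, F) = -1*(-3) = 3)
a(r, 7)*k(23) = 3*12 = 36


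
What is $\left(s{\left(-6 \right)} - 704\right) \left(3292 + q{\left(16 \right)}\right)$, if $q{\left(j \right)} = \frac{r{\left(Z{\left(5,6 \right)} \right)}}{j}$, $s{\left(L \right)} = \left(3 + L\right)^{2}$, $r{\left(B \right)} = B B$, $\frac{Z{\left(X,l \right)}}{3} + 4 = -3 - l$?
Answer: $- \frac{37664135}{16} \approx -2.354 \cdot 10^{6}$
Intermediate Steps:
$Z{\left(X,l \right)} = -21 - 3 l$ ($Z{\left(X,l \right)} = -12 + 3 \left(-3 - l\right) = -12 - \left(9 + 3 l\right) = -21 - 3 l$)
$r{\left(B \right)} = B^{2}$
$q{\left(j \right)} = \frac{1521}{j}$ ($q{\left(j \right)} = \frac{\left(-21 - 18\right)^{2}}{j} = \frac{\left(-39\right)^{2}}{j} = \frac{1521}{j}$)
$\left(s{\left(-6 \right)} - 704\right) \left(3292 + q{\left(16 \right)}\right) = \left(\left(3 - 6\right)^{2} - 704\right) \left(3292 + \frac{1521}{16}\right) = \left(\left(-3\right)^{2} - 704\right) \left(3292 + 1521 \cdot \frac{1}{16}\right) = \left(9 - 704\right) \left(3292 + \frac{1521}{16}\right) = \left(-695\right) \frac{54193}{16} = - \frac{37664135}{16}$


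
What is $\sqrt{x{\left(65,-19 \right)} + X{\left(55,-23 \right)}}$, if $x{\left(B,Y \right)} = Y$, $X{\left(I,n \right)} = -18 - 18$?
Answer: $i \sqrt{55} \approx 7.4162 i$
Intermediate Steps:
$X{\left(I,n \right)} = -36$
$\sqrt{x{\left(65,-19 \right)} + X{\left(55,-23 \right)}} = \sqrt{-19 - 36} = \sqrt{-55} = i \sqrt{55}$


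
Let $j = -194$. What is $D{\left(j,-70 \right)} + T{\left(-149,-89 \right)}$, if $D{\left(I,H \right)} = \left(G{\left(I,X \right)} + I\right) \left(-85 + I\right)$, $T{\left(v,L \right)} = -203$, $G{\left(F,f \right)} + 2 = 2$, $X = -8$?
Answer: $53923$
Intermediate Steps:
$G{\left(F,f \right)} = 0$ ($G{\left(F,f \right)} = -2 + 2 = 0$)
$D{\left(I,H \right)} = I \left(-85 + I\right)$ ($D{\left(I,H \right)} = \left(0 + I\right) \left(-85 + I\right) = I \left(-85 + I\right)$)
$D{\left(j,-70 \right)} + T{\left(-149,-89 \right)} = - 194 \left(-85 - 194\right) - 203 = \left(-194\right) \left(-279\right) - 203 = 54126 - 203 = 53923$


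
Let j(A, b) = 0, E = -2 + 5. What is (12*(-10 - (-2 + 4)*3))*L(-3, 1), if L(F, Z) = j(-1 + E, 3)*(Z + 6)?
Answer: 0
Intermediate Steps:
E = 3
L(F, Z) = 0 (L(F, Z) = 0*(Z + 6) = 0*(6 + Z) = 0)
(12*(-10 - (-2 + 4)*3))*L(-3, 1) = (12*(-10 - (-2 + 4)*3))*0 = (12*(-10 - 2*3))*0 = (12*(-10 - 1*6))*0 = (12*(-10 - 6))*0 = (12*(-16))*0 = -192*0 = 0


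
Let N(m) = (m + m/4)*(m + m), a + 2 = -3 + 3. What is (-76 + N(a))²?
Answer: 4356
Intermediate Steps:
a = -2 (a = -2 + (-3 + 3) = -2 + 0 = -2)
N(m) = 5*m²/2 (N(m) = (m + m*(¼))*(2*m) = (m + m/4)*(2*m) = (5*m/4)*(2*m) = 5*m²/2)
(-76 + N(a))² = (-76 + (5/2)*(-2)²)² = (-76 + (5/2)*4)² = (-76 + 10)² = (-66)² = 4356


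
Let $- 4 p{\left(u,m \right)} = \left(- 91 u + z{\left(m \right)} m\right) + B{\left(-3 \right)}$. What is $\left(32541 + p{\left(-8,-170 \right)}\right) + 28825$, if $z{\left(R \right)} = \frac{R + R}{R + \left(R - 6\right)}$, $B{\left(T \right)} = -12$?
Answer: $\frac{10592576}{173} \approx 61229.0$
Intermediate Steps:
$z{\left(R \right)} = \frac{2 R}{-6 + 2 R}$ ($z{\left(R \right)} = \frac{2 R}{R + \left(-6 + R\right)} = \frac{2 R}{-6 + 2 R}$)
$p{\left(u,m \right)} = 3 + \frac{91 u}{4} - \frac{m^{2}}{4 \left(-3 + m\right)}$ ($p{\left(u,m \right)} = - \frac{\left(- 91 u + \frac{m}{-3 + m} m\right) - 12}{4} = - \frac{\left(- 91 u + \frac{m^{2}}{-3 + m}\right) - 12}{4} = - \frac{-12 - 91 u + \frac{m^{2}}{-3 + m}}{4} = 3 + \frac{91 u}{4} - \frac{m^{2}}{4 \left(-3 + m\right)}$)
$\left(32541 + p{\left(-8,-170 \right)}\right) + 28825 = \left(32541 + \frac{- \left(-170\right)^{2} + \left(-3 - 170\right) \left(12 + 91 \left(-8\right)\right)}{4 \left(-3 - 170\right)}\right) + 28825 = \left(32541 + \frac{\left(-1\right) 28900 - 173 \left(12 - 728\right)}{4 \left(-173\right)}\right) + 28825 = \left(32541 + \frac{1}{4} \left(- \frac{1}{173}\right) \left(-28900 - -123868\right)\right) + 28825 = \left(32541 + \frac{1}{4} \left(- \frac{1}{173}\right) \left(-28900 + 123868\right)\right) + 28825 = \left(32541 + \frac{1}{4} \left(- \frac{1}{173}\right) 94968\right) + 28825 = \left(32541 - \frac{23742}{173}\right) + 28825 = \frac{5605851}{173} + 28825 = \frac{10592576}{173}$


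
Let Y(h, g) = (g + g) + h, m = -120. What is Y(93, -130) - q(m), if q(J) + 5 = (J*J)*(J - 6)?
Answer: 1814238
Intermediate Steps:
Y(h, g) = h + 2*g (Y(h, g) = 2*g + h = h + 2*g)
q(J) = -5 + J²*(-6 + J) (q(J) = -5 + (J*J)*(J - 6) = -5 + J²*(-6 + J))
Y(93, -130) - q(m) = (93 + 2*(-130)) - (-5 + (-120)³ - 6*(-120)²) = (93 - 260) - (-5 - 1728000 - 6*14400) = -167 - (-5 - 1728000 - 86400) = -167 - 1*(-1814405) = -167 + 1814405 = 1814238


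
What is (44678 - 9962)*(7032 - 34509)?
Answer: -953891532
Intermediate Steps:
(44678 - 9962)*(7032 - 34509) = 34716*(-27477) = -953891532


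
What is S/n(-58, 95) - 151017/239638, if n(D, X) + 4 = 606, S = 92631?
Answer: 789535548/5152217 ≈ 153.24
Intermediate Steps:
n(D, X) = 602 (n(D, X) = -4 + 606 = 602)
S/n(-58, 95) - 151017/239638 = 92631/602 - 151017/239638 = 92631*(1/602) - 151017*1/239638 = 13233/86 - 151017/239638 = 789535548/5152217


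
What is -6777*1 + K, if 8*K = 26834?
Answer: -13691/4 ≈ -3422.8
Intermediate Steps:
K = 13417/4 (K = (1/8)*26834 = 13417/4 ≈ 3354.3)
-6777*1 + K = -6777*1 + 13417/4 = -6777 + 13417/4 = -13691/4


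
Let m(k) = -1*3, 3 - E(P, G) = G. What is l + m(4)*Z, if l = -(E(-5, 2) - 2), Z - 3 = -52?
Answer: 148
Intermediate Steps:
Z = -49 (Z = 3 - 52 = -49)
E(P, G) = 3 - G
l = 1 (l = -((3 - 1*2) - 2) = -((3 - 2) - 2) = -(1 - 2) = -1*(-1) = 1)
m(k) = -3
l + m(4)*Z = 1 - 3*(-49) = 1 + 147 = 148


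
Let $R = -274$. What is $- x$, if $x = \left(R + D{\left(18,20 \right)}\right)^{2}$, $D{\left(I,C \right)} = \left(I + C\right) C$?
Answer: $-236196$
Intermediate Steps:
$D{\left(I,C \right)} = C \left(C + I\right)$ ($D{\left(I,C \right)} = \left(C + I\right) C = C \left(C + I\right)$)
$x = 236196$ ($x = \left(-274 + 20 \left(20 + 18\right)\right)^{2} = \left(-274 + 20 \cdot 38\right)^{2} = \left(-274 + 760\right)^{2} = 486^{2} = 236196$)
$- x = \left(-1\right) 236196 = -236196$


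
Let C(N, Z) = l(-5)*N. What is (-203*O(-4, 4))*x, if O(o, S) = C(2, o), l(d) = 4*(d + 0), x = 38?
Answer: 308560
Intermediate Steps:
l(d) = 4*d
C(N, Z) = -20*N (C(N, Z) = (4*(-5))*N = -20*N)
O(o, S) = -40 (O(o, S) = -20*2 = -40)
(-203*O(-4, 4))*x = -203*(-40)*38 = 8120*38 = 308560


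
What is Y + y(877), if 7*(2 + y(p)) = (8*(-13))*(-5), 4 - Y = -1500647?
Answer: 10505063/7 ≈ 1.5007e+6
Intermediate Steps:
Y = 1500651 (Y = 4 - 1*(-1500647) = 4 + 1500647 = 1500651)
y(p) = 506/7 (y(p) = -2 + ((8*(-13))*(-5))/7 = -2 + (-104*(-5))/7 = -2 + (1/7)*520 = -2 + 520/7 = 506/7)
Y + y(877) = 1500651 + 506/7 = 10505063/7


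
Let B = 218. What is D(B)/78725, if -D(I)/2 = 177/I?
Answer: -177/8581025 ≈ -2.0627e-5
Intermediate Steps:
D(I) = -354/I
D(B)/78725 = -354/218/78725 = -354*1/218*(1/78725) = -177/109*1/78725 = -177/8581025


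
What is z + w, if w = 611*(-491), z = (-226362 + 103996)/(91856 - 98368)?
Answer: -976742073/3256 ≈ -2.9998e+5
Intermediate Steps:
z = 61183/3256 (z = -122366/(-6512) = -122366*(-1/6512) = 61183/3256 ≈ 18.791)
w = -300001
z + w = 61183/3256 - 300001 = -976742073/3256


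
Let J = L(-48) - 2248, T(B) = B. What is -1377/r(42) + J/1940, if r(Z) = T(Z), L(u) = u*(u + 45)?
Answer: -229979/6790 ≈ -33.870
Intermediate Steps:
L(u) = u*(45 + u)
r(Z) = Z
J = -2104 (J = -48*(45 - 48) - 2248 = -48*(-3) - 2248 = 144 - 2248 = -2104)
-1377/r(42) + J/1940 = -1377/42 - 2104/1940 = -1377*1/42 - 2104*1/1940 = -459/14 - 526/485 = -229979/6790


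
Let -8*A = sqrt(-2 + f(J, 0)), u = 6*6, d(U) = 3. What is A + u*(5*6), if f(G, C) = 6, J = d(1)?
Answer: 4319/4 ≈ 1079.8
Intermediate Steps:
u = 36
J = 3
A = -1/4 (A = -sqrt(-2 + 6)/8 = -sqrt(4)/8 = -1/8*2 = -1/4 ≈ -0.25000)
A + u*(5*6) = -1/4 + 36*(5*6) = -1/4 + 36*30 = -1/4 + 1080 = 4319/4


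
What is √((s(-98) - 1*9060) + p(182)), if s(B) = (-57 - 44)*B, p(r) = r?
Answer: 2*√255 ≈ 31.937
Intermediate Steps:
s(B) = -101*B
√((s(-98) - 1*9060) + p(182)) = √((-101*(-98) - 1*9060) + 182) = √((9898 - 9060) + 182) = √(838 + 182) = √1020 = 2*√255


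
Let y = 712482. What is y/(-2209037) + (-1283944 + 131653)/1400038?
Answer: -3542955328083/3092735743406 ≈ -1.1456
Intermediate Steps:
y/(-2209037) + (-1283944 + 131653)/1400038 = 712482/(-2209037) + (-1283944 + 131653)/1400038 = 712482*(-1/2209037) - 1152291*1/1400038 = -712482/2209037 - 1152291/1400038 = -3542955328083/3092735743406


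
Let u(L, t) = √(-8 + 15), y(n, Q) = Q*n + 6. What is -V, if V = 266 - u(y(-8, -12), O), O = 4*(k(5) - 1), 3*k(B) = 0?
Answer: -266 + √7 ≈ -263.35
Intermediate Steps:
y(n, Q) = 6 + Q*n
k(B) = 0 (k(B) = (⅓)*0 = 0)
O = -4 (O = 4*(0 - 1) = 4*(-1) = -4)
u(L, t) = √7
V = 266 - √7 ≈ 263.35
-V = -(266 - √7) = -266 + √7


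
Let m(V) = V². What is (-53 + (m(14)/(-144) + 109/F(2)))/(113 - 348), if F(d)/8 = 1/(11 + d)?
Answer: -8839/16920 ≈ -0.52240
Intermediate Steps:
F(d) = 8/(11 + d)
(-53 + (m(14)/(-144) + 109/F(2)))/(113 - 348) = (-53 + (14²/(-144) + 109/((8/(11 + 2)))))/(113 - 348) = (-53 + (196*(-1/144) + 109/((8/13))))/(-235) = (-53 + (-49/36 + 109/((8*(1/13)))))*(-1/235) = (-53 + (-49/36 + 109/(8/13)))*(-1/235) = (-53 + (-49/36 + 109*(13/8)))*(-1/235) = (-53 + (-49/36 + 1417/8))*(-1/235) = (-53 + 12655/72)*(-1/235) = (8839/72)*(-1/235) = -8839/16920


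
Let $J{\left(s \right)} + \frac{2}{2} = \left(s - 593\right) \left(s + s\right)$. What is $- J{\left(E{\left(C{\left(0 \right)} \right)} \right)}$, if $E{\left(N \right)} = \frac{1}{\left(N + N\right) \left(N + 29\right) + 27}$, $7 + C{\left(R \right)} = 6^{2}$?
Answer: $\frac{15520605}{11498881} \approx 1.3497$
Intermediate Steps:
$C{\left(R \right)} = 29$ ($C{\left(R \right)} = -7 + 6^{2} = -7 + 36 = 29$)
$E{\left(N \right)} = \frac{1}{27 + 2 N \left(29 + N\right)}$ ($E{\left(N \right)} = \frac{1}{2 N \left(29 + N\right) + 27} = \frac{1}{27 + 2 N \left(29 + N\right)}$)
$J{\left(s \right)} = -1 + 2 s \left(-593 + s\right)$ ($J{\left(s \right)} = -1 + \left(s - 593\right) \left(s + s\right) = -1 + \left(-593 + s\right) 2 s = -1 + 2 s \left(-593 + s\right)$)
$- J{\left(E{\left(C{\left(0 \right)} \right)} \right)} = - (-1 - \frac{1186}{27 + 2 \cdot 29^{2} + 58 \cdot 29} + 2 \left(\frac{1}{27 + 2 \cdot 29^{2} + 58 \cdot 29}\right)^{2}) = - (-1 - \frac{1186}{27 + 2 \cdot 841 + 1682} + 2 \left(\frac{1}{27 + 2 \cdot 841 + 1682}\right)^{2}) = - (-1 - \frac{1186}{27 + 1682 + 1682} + 2 \left(\frac{1}{27 + 1682 + 1682}\right)^{2}) = - (-1 - \frac{1186}{3391} + 2 \left(\frac{1}{3391}\right)^{2}) = - (-1 - \frac{1186}{3391} + \frac{2}{11498881}) = \left(-1\right) \left(- \frac{15520605}{11498881}\right) = \frac{15520605}{11498881}$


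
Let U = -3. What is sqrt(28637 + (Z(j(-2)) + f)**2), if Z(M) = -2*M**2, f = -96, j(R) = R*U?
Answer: sqrt(56861) ≈ 238.46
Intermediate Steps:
j(R) = -3*R (j(R) = R*(-3) = -3*R)
sqrt(28637 + (Z(j(-2)) + f)**2) = sqrt(28637 + (-2*(-3*(-2))**2 - 96)**2) = sqrt(28637 + (-2*6**2 - 96)**2) = sqrt(28637 + (-2*36 - 96)**2) = sqrt(28637 + (-72 - 96)**2) = sqrt(28637 + (-168)**2) = sqrt(28637 + 28224) = sqrt(56861)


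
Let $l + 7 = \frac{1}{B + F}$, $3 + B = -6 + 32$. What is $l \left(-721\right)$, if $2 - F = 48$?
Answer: $\frac{116802}{23} \approx 5078.3$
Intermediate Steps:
$F = -46$ ($F = 2 - 48 = -46$)
$B = 23$ ($B = -3 + \left(-6 + 32\right) = -3 + 26 = 23$)
$l = - \frac{162}{23}$ ($l = -7 + \frac{1}{23 - 46} = -7 + \frac{1}{-23} = -7 - \frac{1}{23} = - \frac{162}{23} \approx -7.0435$)
$l \left(-721\right) = \left(- \frac{162}{23}\right) \left(-721\right) = \frac{116802}{23}$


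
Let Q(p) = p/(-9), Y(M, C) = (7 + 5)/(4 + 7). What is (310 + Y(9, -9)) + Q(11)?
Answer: 30677/99 ≈ 309.87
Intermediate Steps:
Y(M, C) = 12/11
Q(p) = -p/9 (Q(p) = p*(-⅑) = -p/9)
(310 + Y(9, -9)) + Q(11) = (310 + 12/11) - ⅑*11 = 3422/11 - 11/9 = 30677/99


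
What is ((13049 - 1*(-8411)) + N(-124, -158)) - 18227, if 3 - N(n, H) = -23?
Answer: 3259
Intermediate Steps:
N(n, H) = 26 (N(n, H) = 3 - 1*(-23) = 3 + 23 = 26)
((13049 - 1*(-8411)) + N(-124, -158)) - 18227 = ((13049 - 1*(-8411)) + 26) - 18227 = ((13049 + 8411) + 26) - 18227 = (21460 + 26) - 18227 = 21486 - 18227 = 3259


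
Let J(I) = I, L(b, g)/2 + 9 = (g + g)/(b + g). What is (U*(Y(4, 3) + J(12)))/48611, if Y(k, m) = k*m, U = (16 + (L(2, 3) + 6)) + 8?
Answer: 1728/243055 ≈ 0.0071095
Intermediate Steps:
L(b, g) = -18 + 4*g/(b + g) (L(b, g) = -18 + 2*((g + g)/(b + g)) = -18 + 2*((2*g)/(b + g)) = -18 + 2*(2*g/(b + g)) = -18 + 4*g/(b + g))
U = 72/5 (U = (16 + (2*(-9*2 - 7*3)/(2 + 3) + 6)) + 8 = (16 + (2*(-18 - 21)/5 + 6)) + 8 = (16 + (2*(1/5)*(-39) + 6)) + 8 = (16 + (-78/5 + 6)) + 8 = (16 - 48/5) + 8 = 32/5 + 8 = 72/5 ≈ 14.400)
(U*(Y(4, 3) + J(12)))/48611 = (72*(4*3 + 12)/5)/48611 = (72*(12 + 12)/5)*(1/48611) = ((72/5)*24)*(1/48611) = (1728/5)*(1/48611) = 1728/243055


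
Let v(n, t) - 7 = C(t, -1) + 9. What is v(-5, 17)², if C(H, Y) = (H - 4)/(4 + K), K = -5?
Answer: 9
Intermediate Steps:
C(H, Y) = 4 - H (C(H, Y) = (H - 4)/(4 - 5) = (-4 + H)/(-1) = (-4 + H)*(-1) = 4 - H)
v(n, t) = 20 - t (v(n, t) = 7 + ((4 - t) + 9) = 7 + (13 - t) = 20 - t)
v(-5, 17)² = (20 - 1*17)² = (20 - 17)² = 3² = 9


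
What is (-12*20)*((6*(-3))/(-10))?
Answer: -432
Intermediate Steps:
(-12*20)*((6*(-3))/(-10)) = -(-4320)*(-1)/10 = -240*9/5 = -432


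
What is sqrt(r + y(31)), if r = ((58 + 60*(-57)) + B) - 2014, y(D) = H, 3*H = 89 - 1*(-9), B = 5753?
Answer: sqrt(3687)/3 ≈ 20.240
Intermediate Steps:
H = 98/3 (H = (89 - 1*(-9))/3 = (89 + 9)/3 = (1/3)*98 = 98/3 ≈ 32.667)
y(D) = 98/3
r = 377 (r = ((58 + 60*(-57)) + 5753) - 2014 = ((58 - 3420) + 5753) - 2014 = (-3362 + 5753) - 2014 = 2391 - 2014 = 377)
sqrt(r + y(31)) = sqrt(377 + 98/3) = sqrt(1229/3) = sqrt(3687)/3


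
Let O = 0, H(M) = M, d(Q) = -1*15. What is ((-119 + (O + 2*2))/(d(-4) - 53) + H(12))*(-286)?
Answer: -133133/34 ≈ -3915.7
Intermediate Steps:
d(Q) = -15
((-119 + (O + 2*2))/(d(-4) - 53) + H(12))*(-286) = ((-119 + (0 + 2*2))/(-15 - 53) + 12)*(-286) = ((-119 + (0 + 4))/(-68) + 12)*(-286) = ((-119 + 4)*(-1/68) + 12)*(-286) = (-115*(-1/68) + 12)*(-286) = (115/68 + 12)*(-286) = (931/68)*(-286) = -133133/34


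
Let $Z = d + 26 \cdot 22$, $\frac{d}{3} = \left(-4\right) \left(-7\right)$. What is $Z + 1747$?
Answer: $2403$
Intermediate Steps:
$d = 84$ ($d = 3 \left(\left(-4\right) \left(-7\right)\right) = 3 \cdot 28 = 84$)
$Z = 656$ ($Z = 84 + 26 \cdot 22 = 84 + 572 = 656$)
$Z + 1747 = 656 + 1747 = 2403$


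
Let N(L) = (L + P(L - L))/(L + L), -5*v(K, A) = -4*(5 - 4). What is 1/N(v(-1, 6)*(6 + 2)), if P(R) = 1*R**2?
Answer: 2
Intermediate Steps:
P(R) = R**2
v(K, A) = 4/5 (v(K, A) = -(-4)*(5 - 4)/5 = -(-4)/5 = -1/5*(-4) = 4/5)
N(L) = 1/2 (N(L) = (L + (L - L)**2)/(L + L) = (L + 0**2)/((2*L)) = (L + 0)*(1/(2*L)) = L*(1/(2*L)) = 1/2)
1/N(v(-1, 6)*(6 + 2)) = 1/(1/2) = 2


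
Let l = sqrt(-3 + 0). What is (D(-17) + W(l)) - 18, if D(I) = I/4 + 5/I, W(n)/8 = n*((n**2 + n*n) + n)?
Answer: -3165/68 - 48*I*sqrt(3) ≈ -46.544 - 83.138*I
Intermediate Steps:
l = I*sqrt(3) (l = sqrt(-3) = I*sqrt(3) ≈ 1.732*I)
W(n) = 8*n*(n + 2*n**2) (W(n) = 8*(n*((n**2 + n*n) + n)) = 8*(n*((n**2 + n**2) + n)) = 8*(n*(2*n**2 + n)) = 8*(n*(n + 2*n**2)) = 8*n*(n + 2*n**2))
D(I) = 5/I + I/4 (D(I) = I*(1/4) + 5/I = I/4 + 5/I = 5/I + I/4)
(D(-17) + W(l)) - 18 = ((5/(-17) + (1/4)*(-17)) + (I*sqrt(3))**2*(8 + 16*(I*sqrt(3)))) - 18 = ((5*(-1/17) - 17/4) - 3*(8 + 16*I*sqrt(3))) - 18 = ((-5/17 - 17/4) + (-24 - 48*I*sqrt(3))) - 18 = (-309/68 + (-24 - 48*I*sqrt(3))) - 18 = (-1941/68 - 48*I*sqrt(3)) - 18 = -3165/68 - 48*I*sqrt(3)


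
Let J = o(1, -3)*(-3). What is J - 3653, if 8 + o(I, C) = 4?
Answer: -3641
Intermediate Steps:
o(I, C) = -4 (o(I, C) = -8 + 4 = -4)
J = 12 (J = -4*(-3) = 12)
J - 3653 = 12 - 3653 = -3641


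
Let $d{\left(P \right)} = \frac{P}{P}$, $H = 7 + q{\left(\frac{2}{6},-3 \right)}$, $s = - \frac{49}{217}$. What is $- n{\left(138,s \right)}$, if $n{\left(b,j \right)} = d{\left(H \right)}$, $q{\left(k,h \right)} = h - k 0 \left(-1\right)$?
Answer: $-1$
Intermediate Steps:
$s = - \frac{7}{31}$ ($s = \left(-49\right) \frac{1}{217} = - \frac{7}{31} \approx -0.22581$)
$q{\left(k,h \right)} = h$ ($q{\left(k,h \right)} = h - 0 \left(-1\right) = h - 0 = h + 0 = h$)
$H = 4$ ($H = 7 - 3 = 4$)
$d{\left(P \right)} = 1$
$n{\left(b,j \right)} = 1$
$- n{\left(138,s \right)} = \left(-1\right) 1 = -1$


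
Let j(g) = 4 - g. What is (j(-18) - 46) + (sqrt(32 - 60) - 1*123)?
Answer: -147 + 2*I*sqrt(7) ≈ -147.0 + 5.2915*I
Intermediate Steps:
(j(-18) - 46) + (sqrt(32 - 60) - 1*123) = ((4 - 1*(-18)) - 46) + (sqrt(32 - 60) - 1*123) = ((4 + 18) - 46) + (sqrt(-28) - 123) = (22 - 46) + (2*I*sqrt(7) - 123) = -24 + (-123 + 2*I*sqrt(7)) = -147 + 2*I*sqrt(7)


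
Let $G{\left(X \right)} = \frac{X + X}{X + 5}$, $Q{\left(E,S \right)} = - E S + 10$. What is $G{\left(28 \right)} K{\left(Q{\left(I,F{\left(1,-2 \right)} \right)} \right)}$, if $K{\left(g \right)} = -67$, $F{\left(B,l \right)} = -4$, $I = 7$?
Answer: $- \frac{3752}{33} \approx -113.7$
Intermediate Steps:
$Q{\left(E,S \right)} = 10 - E S$ ($Q{\left(E,S \right)} = - E S + 10 = 10 - E S$)
$G{\left(X \right)} = \frac{2 X}{5 + X}$
$G{\left(28 \right)} K{\left(Q{\left(I,F{\left(1,-2 \right)} \right)} \right)} = 2 \cdot 28 \frac{1}{5 + 28} \left(-67\right) = 2 \cdot 28 \cdot \frac{1}{33} \left(-67\right) = \frac{56}{33} \left(-67\right) = - \frac{3752}{33}$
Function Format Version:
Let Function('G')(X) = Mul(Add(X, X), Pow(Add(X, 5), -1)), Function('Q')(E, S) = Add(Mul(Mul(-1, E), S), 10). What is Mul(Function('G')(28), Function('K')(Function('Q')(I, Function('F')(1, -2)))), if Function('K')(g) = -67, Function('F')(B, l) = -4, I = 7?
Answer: Rational(-3752, 33) ≈ -113.70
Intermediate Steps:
Function('Q')(E, S) = Add(10, Mul(-1, E, S)) (Function('Q')(E, S) = Add(Mul(-1, E, S), 10) = Add(10, Mul(-1, E, S)))
Function('G')(X) = Mul(2, X, Pow(Add(5, X), -1)) (Function('G')(X) = Mul(Mul(2, X), Pow(Add(5, X), -1)) = Mul(2, X, Pow(Add(5, X), -1)))
Mul(Function('G')(28), Function('K')(Function('Q')(I, Function('F')(1, -2)))) = Mul(Mul(2, 28, Pow(Add(5, 28), -1)), -67) = Mul(Mul(2, 28, Pow(33, -1)), -67) = Mul(Mul(2, 28, Rational(1, 33)), -67) = Mul(Rational(56, 33), -67) = Rational(-3752, 33)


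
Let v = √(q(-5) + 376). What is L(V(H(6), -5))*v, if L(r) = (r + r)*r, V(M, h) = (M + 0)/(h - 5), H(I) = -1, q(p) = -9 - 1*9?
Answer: √358/50 ≈ 0.37842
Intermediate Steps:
q(p) = -18 (q(p) = -9 - 9 = -18)
V(M, h) = M/(-5 + h)
L(r) = 2*r² (L(r) = (2*r)*r = 2*r²)
v = √358 (v = √(-18 + 376) = √358 ≈ 18.921)
L(V(H(6), -5))*v = (2*(-1/(-5 - 5))²)*√358 = (2*(-1/(-10))²)*√358 = (2*(-1*(-⅒))²)*√358 = (2*(⅒)²)*√358 = (2*(1/100))*√358 = √358/50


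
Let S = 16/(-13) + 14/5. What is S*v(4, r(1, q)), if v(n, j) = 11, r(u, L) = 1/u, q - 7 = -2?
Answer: 1122/65 ≈ 17.262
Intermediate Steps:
q = 5 (q = 7 - 2 = 5)
S = 102/65 (S = 16*(-1/13) + 14*(1/5) = -16/13 + 14/5 = 102/65 ≈ 1.5692)
S*v(4, r(1, q)) = (102/65)*11 = 1122/65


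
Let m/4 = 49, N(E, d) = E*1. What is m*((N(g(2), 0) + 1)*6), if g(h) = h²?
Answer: 5880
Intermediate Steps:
N(E, d) = E
m = 196 (m = 4*49 = 196)
m*((N(g(2), 0) + 1)*6) = 196*((2² + 1)*6) = 196*((4 + 1)*6) = 196*(5*6) = 196*30 = 5880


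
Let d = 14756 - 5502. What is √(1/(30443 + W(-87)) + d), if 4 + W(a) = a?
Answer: 3*√59202716097/7588 ≈ 96.198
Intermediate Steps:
d = 9254
W(a) = -4 + a
√(1/(30443 + W(-87)) + d) = √(1/(30443 + (-4 - 87)) + 9254) = √(1/(30443 - 91) + 9254) = √(1/30352 + 9254) = √(280877409/30352) = 3*√59202716097/7588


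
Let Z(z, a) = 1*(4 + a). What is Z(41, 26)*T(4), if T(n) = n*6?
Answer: 720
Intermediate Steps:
T(n) = 6*n
Z(z, a) = 4 + a
Z(41, 26)*T(4) = (4 + 26)*(6*4) = 30*24 = 720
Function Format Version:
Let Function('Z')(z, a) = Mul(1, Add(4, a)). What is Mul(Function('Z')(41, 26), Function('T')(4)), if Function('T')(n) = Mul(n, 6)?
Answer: 720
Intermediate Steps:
Function('T')(n) = Mul(6, n)
Function('Z')(z, a) = Add(4, a)
Mul(Function('Z')(41, 26), Function('T')(4)) = Mul(Add(4, 26), Mul(6, 4)) = Mul(30, 24) = 720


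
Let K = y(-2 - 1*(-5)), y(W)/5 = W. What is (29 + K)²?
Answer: 1936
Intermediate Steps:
y(W) = 5*W
K = 15 (K = 5*(-2 - 1*(-5)) = 5*(-2 + 5) = 5*3 = 15)
(29 + K)² = (29 + 15)² = 44² = 1936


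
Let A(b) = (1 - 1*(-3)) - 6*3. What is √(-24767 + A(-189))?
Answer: I*√24781 ≈ 157.42*I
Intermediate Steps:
A(b) = -14 (A(b) = (1 + 3) - 18 = 4 - 18 = -14)
√(-24767 + A(-189)) = √(-24767 - 14) = √(-24781) = I*√24781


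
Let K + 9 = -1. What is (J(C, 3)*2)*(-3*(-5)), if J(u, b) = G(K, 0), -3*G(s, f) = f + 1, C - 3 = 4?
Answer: -10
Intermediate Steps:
C = 7 (C = 3 + 4 = 7)
K = -10 (K = -9 - 1 = -10)
G(s, f) = -⅓ - f/3 (G(s, f) = -(f + 1)/3 = -(1 + f)/3 = -⅓ - f/3)
J(u, b) = -⅓ (J(u, b) = -⅓ - ⅓*0 = -⅓ + 0 = -⅓)
(J(C, 3)*2)*(-3*(-5)) = (-⅓*2)*(-3*(-5)) = -⅔*15 = -10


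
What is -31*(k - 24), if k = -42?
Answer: 2046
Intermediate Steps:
-31*(k - 24) = -31*(-42 - 24) = -31*(-66) = 2046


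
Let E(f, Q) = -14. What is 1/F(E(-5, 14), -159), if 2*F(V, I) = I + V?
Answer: -2/173 ≈ -0.011561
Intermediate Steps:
F(V, I) = I/2 + V/2 (F(V, I) = (I + V)/2 = I/2 + V/2)
1/F(E(-5, 14), -159) = 1/((½)*(-159) + (½)*(-14)) = 1/(-159/2 - 7) = 1/(-173/2) = -2/173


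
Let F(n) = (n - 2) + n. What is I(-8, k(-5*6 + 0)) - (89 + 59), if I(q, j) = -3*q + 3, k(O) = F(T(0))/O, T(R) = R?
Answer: -121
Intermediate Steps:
F(n) = -2 + 2*n (F(n) = (-2 + n) + n = -2 + 2*n)
k(O) = -2/O (k(O) = (-2 + 2*0)/O = (-2 + 0)/O = -2/O)
I(q, j) = 3 - 3*q
I(-8, k(-5*6 + 0)) - (89 + 59) = (3 - 3*(-8)) - (89 + 59) = (3 + 24) - 1*148 = 27 - 148 = -121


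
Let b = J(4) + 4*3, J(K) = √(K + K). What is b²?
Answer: 152 + 48*√2 ≈ 219.88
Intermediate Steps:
J(K) = √2*√K (J(K) = √(2*K) = √2*√K)
b = 12 + 2*√2 (b = √2*√4 + 4*3 = √2*2 + 12 = 2*√2 + 12 = 12 + 2*√2 ≈ 14.828)
b² = (12 + 2*√2)²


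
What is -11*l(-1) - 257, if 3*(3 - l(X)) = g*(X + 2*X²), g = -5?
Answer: -925/3 ≈ -308.33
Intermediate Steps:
l(X) = 3 + 5*X/3 + 10*X²/3 (l(X) = 3 - (-5)*(X + 2*X²)/3 = 3 - (-10*X² - 5*X)/3 = 3 + (5*X/3 + 10*X²/3) = 3 + 5*X/3 + 10*X²/3)
-11*l(-1) - 257 = -11*(3 + (5/3)*(-1) + (10/3)*(-1)²) - 257 = -11*(3 - 5/3 + (10/3)*1) - 257 = -11*(3 - 5/3 + 10/3) - 257 = -11*14/3 - 257 = -154/3 - 257 = -925/3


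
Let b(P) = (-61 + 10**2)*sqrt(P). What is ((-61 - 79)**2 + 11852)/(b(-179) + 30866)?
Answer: 970797432/952982215 - 1226628*I*sqrt(179)/952982215 ≈ 1.0187 - 0.017221*I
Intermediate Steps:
b(P) = 39*sqrt(P) (b(P) = (-61 + 100)*sqrt(P) = 39*sqrt(P))
((-61 - 79)**2 + 11852)/(b(-179) + 30866) = ((-61 - 79)**2 + 11852)/(39*sqrt(-179) + 30866) = ((-140)**2 + 11852)/(39*(I*sqrt(179)) + 30866) = (19600 + 11852)/(39*I*sqrt(179) + 30866) = 31452/(30866 + 39*I*sqrt(179))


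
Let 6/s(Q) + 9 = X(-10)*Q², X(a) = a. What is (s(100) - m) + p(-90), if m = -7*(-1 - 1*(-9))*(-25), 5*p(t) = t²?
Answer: 22001974/100009 ≈ 220.00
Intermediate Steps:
p(t) = t²/5
m = 1400 (m = -7*(-1 + 9)*(-25) = -7*8*(-25) = -56*(-25) = 1400)
s(Q) = 6/(-9 - 10*Q²)
(s(100) - m) + p(-90) = (6/(-9 - 10*100²) - 1*1400) + (⅕)*(-90)² = (6/(-9 - 10*10000) - 1400) + (⅕)*8100 = (6/(-9 - 100000) - 1400) + 1620 = (6/(-100009) - 1400) + 1620 = (6*(-1/100009) - 1400) + 1620 = (-6/100009 - 1400) + 1620 = -140012606/100009 + 1620 = 22001974/100009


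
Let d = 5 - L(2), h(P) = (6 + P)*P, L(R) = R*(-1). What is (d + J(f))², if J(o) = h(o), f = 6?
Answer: 6241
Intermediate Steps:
L(R) = -R
h(P) = P*(6 + P)
J(o) = o*(6 + o)
d = 7 (d = 5 - (-1)*2 = 5 - 1*(-2) = 5 + 2 = 7)
(d + J(f))² = (7 + 6*(6 + 6))² = (7 + 6*12)² = (7 + 72)² = 79² = 6241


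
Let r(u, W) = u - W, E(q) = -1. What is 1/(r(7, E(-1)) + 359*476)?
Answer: 1/170892 ≈ 5.8516e-6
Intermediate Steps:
1/(r(7, E(-1)) + 359*476) = 1/((7 - 1*(-1)) + 359*476) = 1/((7 + 1) + 170884) = 1/(8 + 170884) = 1/170892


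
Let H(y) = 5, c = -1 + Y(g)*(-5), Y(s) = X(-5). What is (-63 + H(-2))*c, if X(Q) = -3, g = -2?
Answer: -812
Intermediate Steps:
Y(s) = -3
c = 14 (c = -1 - 3*(-5) = -1 + 15 = 14)
(-63 + H(-2))*c = (-63 + 5)*14 = -58*14 = -812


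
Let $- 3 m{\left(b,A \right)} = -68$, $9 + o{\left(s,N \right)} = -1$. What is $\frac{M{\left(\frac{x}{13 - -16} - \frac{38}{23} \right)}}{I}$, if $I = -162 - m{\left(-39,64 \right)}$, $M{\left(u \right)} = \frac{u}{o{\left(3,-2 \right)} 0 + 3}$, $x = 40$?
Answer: $\frac{91}{184759} \approx 0.00049253$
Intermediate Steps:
$o{\left(s,N \right)} = -10$ ($o{\left(s,N \right)} = -9 - 1 = -10$)
$m{\left(b,A \right)} = \frac{68}{3}$ ($m{\left(b,A \right)} = \left(- \frac{1}{3}\right) \left(-68\right) = \frac{68}{3}$)
$M{\left(u \right)} = \frac{u}{3}$ ($M{\left(u \right)} = \frac{u}{\left(-10\right) 0 + 3} = \frac{u}{0 + 3} = \frac{u}{3}$)
$I = - \frac{554}{3}$ ($I = -162 - \frac{68}{3} = - \frac{554}{3} \approx -184.67$)
$\frac{M{\left(\frac{x}{13 - -16} - \frac{38}{23} \right)}}{I} = \frac{\frac{1}{3} \left(\frac{40}{13 - -16} - \frac{38}{23}\right)}{- \frac{554}{3}} = \frac{\frac{40}{13 + 16} - \frac{38}{23}}{3} \left(- \frac{3}{554}\right) = \frac{\frac{40}{29} - \frac{38}{23}}{3} \left(- \frac{3}{554}\right) = \frac{1}{3} \left(- \frac{182}{667}\right) \left(- \frac{3}{554}\right) = \left(- \frac{182}{2001}\right) \left(- \frac{3}{554}\right) = \frac{91}{184759}$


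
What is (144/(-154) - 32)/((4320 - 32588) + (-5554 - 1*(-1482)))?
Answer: 634/622545 ≈ 0.0010184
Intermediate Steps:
(144/(-154) - 32)/((4320 - 32588) + (-5554 - 1*(-1482))) = (-1/154*144 - 32)/(-28268 + (-5554 + 1482)) = (-72/77 - 32)/(-28268 - 4072) = -2536/77/(-32340) = -2536/77*(-1/32340) = 634/622545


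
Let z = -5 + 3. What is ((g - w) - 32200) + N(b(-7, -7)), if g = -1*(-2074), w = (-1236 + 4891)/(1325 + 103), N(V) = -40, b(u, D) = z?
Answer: -2534159/84 ≈ -30169.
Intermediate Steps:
z = -2
b(u, D) = -2
w = 215/84 (w = 3655/1428 = 3655*(1/1428) = 215/84 ≈ 2.5595)
g = 2074
((g - w) - 32200) + N(b(-7, -7)) = ((2074 - 1*215/84) - 32200) - 40 = ((2074 - 215/84) - 32200) - 40 = (174001/84 - 32200) - 40 = -2530799/84 - 40 = -2534159/84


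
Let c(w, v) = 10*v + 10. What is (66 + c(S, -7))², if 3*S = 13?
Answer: 36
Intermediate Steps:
S = 13/3 (S = (⅓)*13 = 13/3 ≈ 4.3333)
c(w, v) = 10 + 10*v
(66 + c(S, -7))² = (66 + (10 + 10*(-7)))² = (66 + (10 - 70))² = (66 - 60)² = 6² = 36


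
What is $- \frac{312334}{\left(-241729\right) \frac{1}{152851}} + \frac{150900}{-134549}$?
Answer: $\frac{6423408700214366}{32524395221} \approx 1.975 \cdot 10^{5}$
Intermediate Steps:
$- \frac{312334}{\left(-241729\right) \frac{1}{152851}} + \frac{150900}{-134549} = - \frac{312334}{\left(-241729\right) \frac{1}{152851}} + 150900 \left(- \frac{1}{134549}\right) = - \frac{312334}{- \frac{241729}{152851}} - \frac{150900}{134549} = \left(-312334\right) \left(- \frac{152851}{241729}\right) - \frac{150900}{134549} = \frac{47740564234}{241729} - \frac{150900}{134549} = \frac{6423408700214366}{32524395221}$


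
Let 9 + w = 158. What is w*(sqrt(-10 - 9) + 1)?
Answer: 149 + 149*I*sqrt(19) ≈ 149.0 + 649.48*I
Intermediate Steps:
w = 149 (w = -9 + 158 = 149)
w*(sqrt(-10 - 9) + 1) = 149*(sqrt(-10 - 9) + 1) = 149*(sqrt(-19) + 1) = 149*(I*sqrt(19) + 1) = 149*(1 + I*sqrt(19)) = 149 + 149*I*sqrt(19)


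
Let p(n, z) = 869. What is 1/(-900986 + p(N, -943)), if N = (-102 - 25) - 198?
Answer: -1/900117 ≈ -1.1110e-6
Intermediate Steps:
N = -325 (N = -127 - 198 = -325)
1/(-900986 + p(N, -943)) = 1/(-900986 + 869) = 1/(-900117) = -1/900117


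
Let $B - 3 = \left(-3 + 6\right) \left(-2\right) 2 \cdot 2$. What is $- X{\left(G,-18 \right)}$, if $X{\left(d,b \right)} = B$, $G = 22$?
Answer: $21$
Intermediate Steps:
$B = -21$ ($B = 3 + \left(-3 + 6\right) \left(-2\right) 2 \cdot 2 = 3 + 3 \left(\left(-4\right) 2\right) = 3 + 3 \left(-8\right) = 3 - 24 = -21$)
$X{\left(d,b \right)} = -21$
$- X{\left(G,-18 \right)} = \left(-1\right) \left(-21\right) = 21$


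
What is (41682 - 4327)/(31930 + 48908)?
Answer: 37355/80838 ≈ 0.46210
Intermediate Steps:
(41682 - 4327)/(31930 + 48908) = 37355/80838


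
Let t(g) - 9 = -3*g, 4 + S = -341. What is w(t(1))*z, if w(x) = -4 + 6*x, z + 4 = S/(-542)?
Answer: -29168/271 ≈ -107.63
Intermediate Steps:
S = -345 (S = -4 - 341 = -345)
t(g) = 9 - 3*g
z = -1823/542 (z = -4 - 345/(-542) = -4 - 345*(-1/542) = -4 + 345/542 = -1823/542 ≈ -3.3635)
w(t(1))*z = (-4 + 6*(9 - 3*1))*(-1823/542) = (-4 + 6*(9 - 3))*(-1823/542) = (-4 + 6*6)*(-1823/542) = (-4 + 36)*(-1823/542) = 32*(-1823/542) = -29168/271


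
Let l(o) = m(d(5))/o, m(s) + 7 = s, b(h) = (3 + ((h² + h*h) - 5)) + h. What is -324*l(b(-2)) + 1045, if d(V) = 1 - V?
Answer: 1936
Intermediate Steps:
b(h) = -2 + h + 2*h² (b(h) = (3 + ((h² + h²) - 5)) + h = (3 + (2*h² - 5)) + h = (3 + (-5 + 2*h²)) + h = (-2 + 2*h²) + h = -2 + h + 2*h²)
m(s) = -7 + s
l(o) = -11/o (l(o) = (-7 + (1 - 1*5))/o = (-7 + (1 - 5))/o = (-7 - 4)/o = -11/o)
-324*l(b(-2)) + 1045 = -(-3564)/(-2 - 2 + 2*(-2)²) + 1045 = -(-3564)/(-2 - 2 + 2*4) + 1045 = -(-3564)/(-2 - 2 + 8) + 1045 = -(-3564)/4 + 1045 = -324*(-11/4) + 1045 = 891 + 1045 = 1936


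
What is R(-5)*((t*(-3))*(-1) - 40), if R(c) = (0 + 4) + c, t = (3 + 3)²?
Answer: -68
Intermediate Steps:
t = 36 (t = 6² = 36)
R(c) = 4 + c
R(-5)*((t*(-3))*(-1) - 40) = (4 - 5)*((36*(-3))*(-1) - 40) = -(-108*(-1) - 40) = -(108 - 40) = -1*68 = -68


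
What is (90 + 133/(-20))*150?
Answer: 25005/2 ≈ 12503.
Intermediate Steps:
(90 + 133/(-20))*150 = (90 + 133*(-1/20))*150 = (90 - 133/20)*150 = (1667/20)*150 = 25005/2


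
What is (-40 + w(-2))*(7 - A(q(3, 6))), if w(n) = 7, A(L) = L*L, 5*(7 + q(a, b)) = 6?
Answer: 21978/25 ≈ 879.12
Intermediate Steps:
q(a, b) = -29/5 (q(a, b) = -7 + (⅕)*6 = -7 + 6/5 = -29/5)
A(L) = L²
(-40 + w(-2))*(7 - A(q(3, 6))) = (-40 + 7)*(7 - (-29/5)²) = -33*(7 - 1*841/25) = -33*(7 - 841/25) = -33*(-666/25) = 21978/25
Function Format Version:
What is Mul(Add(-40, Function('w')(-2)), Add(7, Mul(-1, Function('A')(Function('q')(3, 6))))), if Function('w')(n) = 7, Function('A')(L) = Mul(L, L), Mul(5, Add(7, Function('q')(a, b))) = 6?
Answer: Rational(21978, 25) ≈ 879.12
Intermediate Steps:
Function('q')(a, b) = Rational(-29, 5) (Function('q')(a, b) = Add(-7, Mul(Rational(1, 5), 6)) = Add(-7, Rational(6, 5)) = Rational(-29, 5))
Function('A')(L) = Pow(L, 2)
Mul(Add(-40, Function('w')(-2)), Add(7, Mul(-1, Function('A')(Function('q')(3, 6))))) = Mul(Add(-40, 7), Add(7, Mul(-1, Pow(Rational(-29, 5), 2)))) = Mul(-33, Add(7, Mul(-1, Rational(841, 25)))) = Mul(-33, Add(7, Rational(-841, 25))) = Mul(-33, Rational(-666, 25)) = Rational(21978, 25)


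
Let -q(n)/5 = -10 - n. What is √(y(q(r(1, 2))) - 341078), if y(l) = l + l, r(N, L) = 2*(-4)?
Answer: I*√341058 ≈ 584.0*I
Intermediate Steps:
r(N, L) = -8
q(n) = 50 + 5*n (q(n) = -5*(-10 - n) = 50 + 5*n)
y(l) = 2*l
√(y(q(r(1, 2))) - 341078) = √(2*(50 + 5*(-8)) - 341078) = √(2*(50 - 40) - 341078) = √(2*10 - 341078) = √(20 - 341078) = √(-341058) = I*√341058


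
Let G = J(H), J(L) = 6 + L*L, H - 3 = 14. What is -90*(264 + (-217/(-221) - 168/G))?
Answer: -310290606/13039 ≈ -23797.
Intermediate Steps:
H = 17 (H = 3 + 14 = 17)
J(L) = 6 + L²
G = 295 (G = 6 + 17² = 6 + 289 = 295)
-90*(264 + (-217/(-221) - 168/G)) = -90*(264 + (-217/(-221) - 168/295)) = -90*(264 + (-217*(-1/221) - 168*1/295)) = -90*(264 + (217/221 - 168/295)) = -90*(264 + 26887/65195) = -90*17238367/65195 = -310290606/13039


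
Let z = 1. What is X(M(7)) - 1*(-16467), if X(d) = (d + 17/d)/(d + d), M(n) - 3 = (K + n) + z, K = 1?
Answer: 4742657/288 ≈ 16468.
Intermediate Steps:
M(n) = 5 + n (M(n) = 3 + ((1 + n) + 1) = 3 + (2 + n) = 5 + n)
X(d) = (d + 17/d)/(2*d) (X(d) = (d + 17/d)/((2*d)) = (d + 17/d)*(1/(2*d)) = (d + 17/d)/(2*d))
X(M(7)) - 1*(-16467) = (17 + (5 + 7)²)/(2*(5 + 7)²) - 1*(-16467) = (½)*(17 + 12²)/12² + 16467 = (½)*(1/144)*(17 + 144) + 16467 = (½)*(1/144)*161 + 16467 = 161/288 + 16467 = 4742657/288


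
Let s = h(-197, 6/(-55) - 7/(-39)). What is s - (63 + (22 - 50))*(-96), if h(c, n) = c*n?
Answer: 7177453/2145 ≈ 3346.1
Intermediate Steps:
s = -29747/2145 (s = -197*(6/(-55) - 7/(-39)) = -197*(6*(-1/55) - 7*(-1/39)) = -197*(-6/55 + 7/39) = -197*151/2145 = -29747/2145 ≈ -13.868)
s - (63 + (22 - 50))*(-96) = -29747/2145 - (63 + (22 - 50))*(-96) = -29747/2145 - (63 - 28)*(-96) = -29747/2145 - 35*(-96) = -29747/2145 - 1*(-3360) = -29747/2145 + 3360 = 7177453/2145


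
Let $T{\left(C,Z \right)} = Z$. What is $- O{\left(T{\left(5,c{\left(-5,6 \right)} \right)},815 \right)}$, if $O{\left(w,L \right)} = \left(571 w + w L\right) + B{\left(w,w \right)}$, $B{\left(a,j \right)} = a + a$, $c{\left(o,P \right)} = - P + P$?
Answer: $0$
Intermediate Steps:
$c{\left(o,P \right)} = 0$
$B{\left(a,j \right)} = 2 a$
$O{\left(w,L \right)} = 573 w + L w$ ($O{\left(w,L \right)} = \left(571 w + w L\right) + 2 w = \left(571 w + L w\right) + 2 w = 573 w + L w$)
$- O{\left(T{\left(5,c{\left(-5,6 \right)} \right)},815 \right)} = - 0 \left(573 + 815\right) = - 0 \cdot 1388 = \left(-1\right) 0 = 0$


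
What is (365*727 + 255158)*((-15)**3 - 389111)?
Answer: -204294065318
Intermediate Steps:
(365*727 + 255158)*((-15)**3 - 389111) = (265355 + 255158)*(-3375 - 389111) = 520513*(-392486) = -204294065318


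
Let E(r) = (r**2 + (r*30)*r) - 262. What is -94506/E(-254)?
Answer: -15751/333289 ≈ -0.047259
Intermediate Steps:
E(r) = -262 + 31*r**2 (E(r) = (r**2 + (30*r)*r) - 262 = (r**2 + 30*r**2) - 262 = 31*r**2 - 262 = -262 + 31*r**2)
-94506/E(-254) = -94506/(-262 + 31*(-254)**2) = -94506/(-262 + 31*64516) = -94506/(-262 + 1999996) = -94506/1999734 = -94506*1/1999734 = -15751/333289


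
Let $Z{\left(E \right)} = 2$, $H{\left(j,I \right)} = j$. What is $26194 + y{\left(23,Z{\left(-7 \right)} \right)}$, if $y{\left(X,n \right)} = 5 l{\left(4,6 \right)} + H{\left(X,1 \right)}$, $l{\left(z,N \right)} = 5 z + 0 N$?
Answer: $26317$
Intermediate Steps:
$l{\left(z,N \right)} = 5 z$ ($l{\left(z,N \right)} = 5 z + 0 = 5 z$)
$y{\left(X,n \right)} = 100 + X$ ($y{\left(X,n \right)} = 5 \cdot 5 \cdot 4 + X = 5 \cdot 20 + X = 100 + X$)
$26194 + y{\left(23,Z{\left(-7 \right)} \right)} = 26194 + \left(100 + 23\right) = 26194 + 123 = 26317$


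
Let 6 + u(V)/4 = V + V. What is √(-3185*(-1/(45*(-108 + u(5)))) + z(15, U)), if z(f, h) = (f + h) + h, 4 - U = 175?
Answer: I*√6242039/138 ≈ 18.104*I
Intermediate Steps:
U = -171 (U = 4 - 1*175 = 4 - 175 = -171)
z(f, h) = f + 2*h
u(V) = -24 + 8*V (u(V) = -24 + 4*(V + V) = -24 + 4*(2*V) = -24 + 8*V)
√(-3185*(-1/(45*(-108 + u(5)))) + z(15, U)) = √(-3185*(-1/(45*(-108 + (-24 + 8*5)))) + (15 + 2*(-171))) = √(-3185*(-1/(45*(-108 + (-24 + 40)))) + (15 - 342)) = √(-3185*(-1/(45*(-108 + 16))) - 327) = √(-3185/((-92*(-45))) - 327) = √(-3185/4140 - 327) = √(-3185*1/4140 - 327) = √(-637/828 - 327) = √(-271393/828) = I*√6242039/138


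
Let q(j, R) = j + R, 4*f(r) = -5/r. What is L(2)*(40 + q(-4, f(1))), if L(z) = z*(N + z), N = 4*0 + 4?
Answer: 417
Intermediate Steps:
f(r) = -5/(4*r) (f(r) = (-5/r)/4 = -5/(4*r))
N = 4 (N = 0 + 4 = 4)
L(z) = z*(4 + z)
q(j, R) = R + j
L(2)*(40 + q(-4, f(1))) = (2*(4 + 2))*(40 + (-5/4/1 - 4)) = (2*6)*(40 + (-5/4*1 - 4)) = 12*(40 + (-5/4 - 4)) = 12*(40 - 21/4) = 12*(139/4) = 417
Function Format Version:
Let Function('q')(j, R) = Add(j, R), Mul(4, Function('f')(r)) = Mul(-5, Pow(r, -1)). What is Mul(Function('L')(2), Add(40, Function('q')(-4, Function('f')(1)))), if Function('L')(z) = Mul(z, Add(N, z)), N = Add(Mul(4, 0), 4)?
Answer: 417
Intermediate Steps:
Function('f')(r) = Mul(Rational(-5, 4), Pow(r, -1)) (Function('f')(r) = Mul(Rational(1, 4), Mul(-5, Pow(r, -1))) = Mul(Rational(-5, 4), Pow(r, -1)))
N = 4 (N = Add(0, 4) = 4)
Function('L')(z) = Mul(z, Add(4, z))
Function('q')(j, R) = Add(R, j)
Mul(Function('L')(2), Add(40, Function('q')(-4, Function('f')(1)))) = Mul(Mul(2, Add(4, 2)), Add(40, Add(Mul(Rational(-5, 4), Pow(1, -1)), -4))) = Mul(Mul(2, 6), Add(40, Add(Mul(Rational(-5, 4), 1), -4))) = Mul(12, Add(40, Add(Rational(-5, 4), -4))) = Mul(12, Add(40, Rational(-21, 4))) = Mul(12, Rational(139, 4)) = 417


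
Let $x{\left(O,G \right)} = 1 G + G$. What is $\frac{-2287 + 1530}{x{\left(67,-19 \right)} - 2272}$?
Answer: $\frac{757}{2310} \approx 0.32771$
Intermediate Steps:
$x{\left(O,G \right)} = 2 G$ ($x{\left(O,G \right)} = G + G = 2 G$)
$\frac{-2287 + 1530}{x{\left(67,-19 \right)} - 2272} = \frac{-2287 + 1530}{2 \left(-19\right) - 2272} = - \frac{757}{-38 - 2272} = - \frac{757}{-2310} = \left(-757\right) \left(- \frac{1}{2310}\right) = \frac{757}{2310}$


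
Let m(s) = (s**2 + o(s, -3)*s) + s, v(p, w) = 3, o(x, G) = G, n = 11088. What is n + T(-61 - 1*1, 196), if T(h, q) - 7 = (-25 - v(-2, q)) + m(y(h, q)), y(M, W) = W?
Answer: 49091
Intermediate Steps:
m(s) = s**2 - 2*s (m(s) = (s**2 - 3*s) + s = s**2 - 2*s)
T(h, q) = -21 + q*(-2 + q) (T(h, q) = 7 + ((-25 - 1*3) + q*(-2 + q)) = 7 + ((-25 - 3) + q*(-2 + q)) = 7 + (-28 + q*(-2 + q)) = -21 + q*(-2 + q))
n + T(-61 - 1*1, 196) = 11088 + (-21 + 196*(-2 + 196)) = 11088 + (-21 + 196*194) = 11088 + (-21 + 38024) = 11088 + 38003 = 49091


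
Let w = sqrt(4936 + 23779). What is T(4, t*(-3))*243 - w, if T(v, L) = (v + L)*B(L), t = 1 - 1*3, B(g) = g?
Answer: 14580 - sqrt(28715) ≈ 14411.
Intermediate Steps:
t = -2 (t = 1 - 3 = -2)
T(v, L) = L*(L + v) (T(v, L) = (v + L)*L = (L + v)*L = L*(L + v))
w = sqrt(28715) ≈ 169.46
T(4, t*(-3))*243 - w = ((-2*(-3))*(-2*(-3) + 4))*243 - sqrt(28715) = (6*(6 + 4))*243 - sqrt(28715) = (6*10)*243 - sqrt(28715) = 60*243 - sqrt(28715) = 14580 - sqrt(28715)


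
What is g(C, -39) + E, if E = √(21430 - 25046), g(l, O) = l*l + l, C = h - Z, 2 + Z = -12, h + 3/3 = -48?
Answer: 1190 + 4*I*√226 ≈ 1190.0 + 60.133*I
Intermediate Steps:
h = -49 (h = -1 - 48 = -49)
Z = -14 (Z = -2 - 12 = -14)
C = -35 (C = -49 - 1*(-14) = -49 + 14 = -35)
g(l, O) = l + l² (g(l, O) = l² + l = l + l²)
E = 4*I*√226 (E = √(-3616) = 4*I*√226 ≈ 60.133*I)
g(C, -39) + E = -35*(1 - 35) + 4*I*√226 = -35*(-34) + 4*I*√226 = 1190 + 4*I*√226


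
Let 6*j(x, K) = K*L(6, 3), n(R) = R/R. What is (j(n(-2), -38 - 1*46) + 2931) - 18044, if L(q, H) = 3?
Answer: -15155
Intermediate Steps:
n(R) = 1
j(x, K) = K/2 (j(x, K) = (K*3)/6 = (3*K)/6 = K/2)
(j(n(-2), -38 - 1*46) + 2931) - 18044 = ((-38 - 1*46)/2 + 2931) - 18044 = ((-38 - 46)/2 + 2931) - 18044 = ((½)*(-84) + 2931) - 18044 = (-42 + 2931) - 18044 = 2889 - 18044 = -15155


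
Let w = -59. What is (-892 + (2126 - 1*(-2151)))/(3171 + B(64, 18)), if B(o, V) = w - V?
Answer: 3385/3094 ≈ 1.0941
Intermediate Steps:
B(o, V) = -59 - V
(-892 + (2126 - 1*(-2151)))/(3171 + B(64, 18)) = (-892 + (2126 - 1*(-2151)))/(3171 + (-59 - 1*18)) = (-892 + (2126 + 2151))/(3171 + (-59 - 18)) = (-892 + 4277)/(3171 - 77) = 3385/3094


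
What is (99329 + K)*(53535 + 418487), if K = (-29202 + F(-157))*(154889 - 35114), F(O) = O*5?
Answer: -1695311192371112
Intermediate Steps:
F(O) = 5*O
K = -3591692925 (K = (-29202 + 5*(-157))*(154889 - 35114) = (-29202 - 785)*119775 = -29987*119775 = -3591692925)
(99329 + K)*(53535 + 418487) = (99329 - 3591692925)*(53535 + 418487) = -3591593596*472022 = -1695311192371112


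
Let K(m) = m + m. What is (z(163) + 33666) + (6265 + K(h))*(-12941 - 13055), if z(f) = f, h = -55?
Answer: -159971551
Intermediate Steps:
K(m) = 2*m
(z(163) + 33666) + (6265 + K(h))*(-12941 - 13055) = (163 + 33666) + (6265 + 2*(-55))*(-12941 - 13055) = 33829 + (6265 - 110)*(-25996) = 33829 + 6155*(-25996) = 33829 - 160005380 = -159971551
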